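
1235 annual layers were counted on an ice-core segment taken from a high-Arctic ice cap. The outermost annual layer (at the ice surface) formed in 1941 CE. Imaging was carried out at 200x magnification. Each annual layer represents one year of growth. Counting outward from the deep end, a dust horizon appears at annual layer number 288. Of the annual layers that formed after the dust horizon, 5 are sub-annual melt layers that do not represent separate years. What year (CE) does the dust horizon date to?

999 CE

Between annual layer 288 and the ice surface there are 1235 − 288 = 947 annual layers.
947 − 5 false = 942 true annual layers after the dust horizon.
Counting back 942 years from 1941 CE places the dust horizon in 1941 − 942 = 999 CE.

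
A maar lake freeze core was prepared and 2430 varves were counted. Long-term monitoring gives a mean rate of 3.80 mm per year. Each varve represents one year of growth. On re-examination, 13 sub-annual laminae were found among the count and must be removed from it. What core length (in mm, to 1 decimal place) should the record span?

After corrections the count is 2430 − 13 = 2417 varves.
2417 years at 3.80 mm/year gives 3.80 × 2417 = 9184.6 mm.

9184.6 mm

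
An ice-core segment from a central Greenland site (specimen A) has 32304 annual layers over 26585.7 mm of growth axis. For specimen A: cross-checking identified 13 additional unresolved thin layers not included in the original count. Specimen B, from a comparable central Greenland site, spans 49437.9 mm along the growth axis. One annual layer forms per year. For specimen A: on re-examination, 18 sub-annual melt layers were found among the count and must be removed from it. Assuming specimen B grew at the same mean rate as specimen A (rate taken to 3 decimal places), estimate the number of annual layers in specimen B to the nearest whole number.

60070 annual layers

Specimen A: true annual layer count = 32304 − 18 + 13 = 32299.
A: Mean rate = 26585.7 mm / 32299 years ≈ 0.823 mm/yr.
For B, 49437.9 / 0.823 = 60070.35 years ≈ 60070 annual layers.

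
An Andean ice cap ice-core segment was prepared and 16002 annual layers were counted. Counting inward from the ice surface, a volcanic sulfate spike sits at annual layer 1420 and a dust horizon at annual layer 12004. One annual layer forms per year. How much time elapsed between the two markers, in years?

12004 − 1420 = 10584 annual layers lie between the two events.
That is 10584 years at one annual layer per year.

10584 years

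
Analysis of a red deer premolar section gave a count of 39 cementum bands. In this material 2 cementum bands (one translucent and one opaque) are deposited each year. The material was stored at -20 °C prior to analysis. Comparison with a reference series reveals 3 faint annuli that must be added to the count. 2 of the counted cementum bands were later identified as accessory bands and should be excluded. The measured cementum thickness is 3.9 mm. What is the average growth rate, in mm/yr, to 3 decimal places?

0.195 mm/yr

After corrections the count is 39 − 2 + 3 = 40 cementum bands.
40 cementum bands at 2 per year is 40 / 2 = 20 years.
Mean rate = 3.9 mm / 20 years ≈ 0.195 mm/yr.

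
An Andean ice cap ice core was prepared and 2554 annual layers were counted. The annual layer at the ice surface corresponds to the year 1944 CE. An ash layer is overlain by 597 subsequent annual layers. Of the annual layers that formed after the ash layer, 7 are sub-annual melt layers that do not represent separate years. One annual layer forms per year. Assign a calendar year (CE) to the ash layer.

1354 CE

There are 597 annual layers younger than the ash layer.
Excluding 7 false annual layers: 597 − 7 = 590.
Counting back 590 years from 1944 CE places the ash layer in 1944 − 590 = 1354 CE.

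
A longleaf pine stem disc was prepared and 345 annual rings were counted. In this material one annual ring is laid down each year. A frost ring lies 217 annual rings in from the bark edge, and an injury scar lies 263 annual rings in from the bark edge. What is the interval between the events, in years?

46 years

263 − 217 = 46 annual rings lie between the two events.
That is 46 years at one annual ring per year.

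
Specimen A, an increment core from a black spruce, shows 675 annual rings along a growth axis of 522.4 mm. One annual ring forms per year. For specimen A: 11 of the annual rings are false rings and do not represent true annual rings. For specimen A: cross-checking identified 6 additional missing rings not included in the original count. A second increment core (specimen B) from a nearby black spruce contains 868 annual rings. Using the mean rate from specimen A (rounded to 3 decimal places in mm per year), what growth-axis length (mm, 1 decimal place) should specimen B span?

Specimen A: true annual ring count = 675 − 11 + 6 = 670.
A: Extension rate ≈ 522.4 / 670 = 0.780 mm per year.
Length of B = 0.780 × 868 = 677.0 mm.

677.0 mm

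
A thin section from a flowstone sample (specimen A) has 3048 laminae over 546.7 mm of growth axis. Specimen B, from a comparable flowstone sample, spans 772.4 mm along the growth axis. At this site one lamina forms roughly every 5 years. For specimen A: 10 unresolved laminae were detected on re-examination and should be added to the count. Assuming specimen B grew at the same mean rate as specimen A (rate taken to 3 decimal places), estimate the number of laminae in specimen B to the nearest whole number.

4291 laminae

Specimen A: after corrections the count is 3048 + 10 = 3058 laminae.
Specimen A: multiplying by 5 years per lamina: 3058 × 5 = 15290 years.
A: 546.7 mm over 15290 years gives 546.7 / 15290 ≈ 0.036 mm/year.
B spans 772.4 / 0.036 = 21455.56 years; at 5 years per lamina that is 21455.56 / 5 ≈ 4291 laminae.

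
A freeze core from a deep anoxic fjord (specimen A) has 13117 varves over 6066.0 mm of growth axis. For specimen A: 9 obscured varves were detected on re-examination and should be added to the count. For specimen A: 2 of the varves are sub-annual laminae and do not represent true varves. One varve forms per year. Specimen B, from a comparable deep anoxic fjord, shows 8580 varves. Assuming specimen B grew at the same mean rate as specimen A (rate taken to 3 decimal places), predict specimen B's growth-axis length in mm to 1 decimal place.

3964.0 mm

Specimen A: correcting the raw count gives 13117 − 2 + 9 = 13124 true varves.
A: 6066.0 mm over 13124 years gives 6066.0 / 13124 ≈ 0.462 mm per year.
Length of B = 0.462 × 8580 = 3964.0 mm.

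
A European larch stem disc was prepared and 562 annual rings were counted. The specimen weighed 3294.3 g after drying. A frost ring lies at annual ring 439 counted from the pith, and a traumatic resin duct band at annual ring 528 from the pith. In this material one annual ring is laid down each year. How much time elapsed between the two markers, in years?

The two markers are separated by 528 − 439 = 89 annual rings.
One annual ring per year makes the interval 89 years.

89 years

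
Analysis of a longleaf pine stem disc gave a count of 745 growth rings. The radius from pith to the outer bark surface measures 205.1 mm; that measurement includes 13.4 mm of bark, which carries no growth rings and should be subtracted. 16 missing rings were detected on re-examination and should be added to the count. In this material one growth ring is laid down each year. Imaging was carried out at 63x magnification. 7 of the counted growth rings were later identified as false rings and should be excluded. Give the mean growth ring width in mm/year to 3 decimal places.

0.254 mm/year

Adjusted count: 745 − 7 + 16 = 754 growth rings.
The growth record spans 205.1 − 13.4 = 191.7 mm.
191.7 mm over 754 years gives 191.7 / 754 ≈ 0.254 mm/year.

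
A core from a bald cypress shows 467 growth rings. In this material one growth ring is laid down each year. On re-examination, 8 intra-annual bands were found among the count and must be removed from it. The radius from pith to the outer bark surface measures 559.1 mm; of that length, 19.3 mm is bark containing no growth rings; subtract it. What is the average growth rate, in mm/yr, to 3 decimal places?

1.176 mm/yr

True growth ring count = 467 − 8 = 459.
The growth record spans 559.1 − 19.3 = 539.8 mm.
539.8 mm over 459 years gives 539.8 / 459 ≈ 1.176 mm/yr.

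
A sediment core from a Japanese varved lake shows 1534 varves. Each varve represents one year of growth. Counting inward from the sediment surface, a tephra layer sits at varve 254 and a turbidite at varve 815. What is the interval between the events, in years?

561 yr

The two markers are separated by 815 − 254 = 561 varves.
That is 561 years at one varve per year.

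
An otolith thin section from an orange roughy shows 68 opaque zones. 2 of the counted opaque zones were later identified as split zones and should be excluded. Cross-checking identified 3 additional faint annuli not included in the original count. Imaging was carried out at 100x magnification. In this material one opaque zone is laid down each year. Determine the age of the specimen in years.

Adjusted count: 68 − 2 + 3 = 69 opaque zones.
One opaque zone per year makes the duration 69 years.

69 yr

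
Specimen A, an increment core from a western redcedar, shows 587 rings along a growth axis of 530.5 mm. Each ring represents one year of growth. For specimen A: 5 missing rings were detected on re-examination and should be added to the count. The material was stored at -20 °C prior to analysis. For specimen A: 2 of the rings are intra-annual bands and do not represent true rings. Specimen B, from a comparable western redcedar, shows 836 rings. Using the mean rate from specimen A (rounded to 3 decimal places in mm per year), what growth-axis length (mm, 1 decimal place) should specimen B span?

Specimen A: true ring count = 587 − 2 + 5 = 590.
A: 530.5 mm over 590 years gives 530.5 / 590 ≈ 0.899 mm/yr.
B's length ≈ 0.899 × 836 = 751.6 mm.

751.6 mm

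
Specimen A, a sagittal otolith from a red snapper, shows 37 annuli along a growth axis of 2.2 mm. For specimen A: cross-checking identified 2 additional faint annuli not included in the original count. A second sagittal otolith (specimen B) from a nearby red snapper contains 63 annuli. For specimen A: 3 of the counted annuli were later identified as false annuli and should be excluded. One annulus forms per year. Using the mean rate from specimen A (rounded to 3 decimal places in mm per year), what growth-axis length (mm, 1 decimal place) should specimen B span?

Specimen A: adjusted count: 37 − 3 + 2 = 36 annuli.
A: Extension rate ≈ 2.2 / 36 = 0.061 mm per year.
For B, 0.061 mm/year × 63 years = 3.8 mm.

3.8 mm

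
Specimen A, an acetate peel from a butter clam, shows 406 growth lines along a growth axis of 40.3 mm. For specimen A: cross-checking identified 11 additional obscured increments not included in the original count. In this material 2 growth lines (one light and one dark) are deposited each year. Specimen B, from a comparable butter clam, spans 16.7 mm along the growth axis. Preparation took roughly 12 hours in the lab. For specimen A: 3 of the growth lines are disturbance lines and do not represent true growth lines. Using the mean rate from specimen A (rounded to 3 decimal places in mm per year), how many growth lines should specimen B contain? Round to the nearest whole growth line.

171 growth lines

Specimen A: adjusted count: 406 − 3 + 11 = 414 growth lines.
Specimen A: with 2 growth lines per year, 414 / 2 = 207 years.
A: Mean rate = 40.3 mm / 207 years ≈ 0.195 mm/year.
Specimen B: 16.7 mm / 0.195 mm per year = 85.64 years; at 2 growth lines per year that is 85.64 × 2 ≈ 171 growth lines.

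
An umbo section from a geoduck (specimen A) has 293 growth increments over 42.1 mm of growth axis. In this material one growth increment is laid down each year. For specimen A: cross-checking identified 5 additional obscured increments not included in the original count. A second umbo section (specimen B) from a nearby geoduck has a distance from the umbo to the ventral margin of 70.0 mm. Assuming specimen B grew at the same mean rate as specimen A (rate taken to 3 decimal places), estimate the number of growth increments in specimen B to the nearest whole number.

496 growth increments

Specimen A: true growth increment count = 293 + 5 = 298.
A: Extension rate ≈ 42.1 / 298 = 0.141 mm/year.
Specimen B: 70.0 mm / 0.141 mm per year = 496.45 years ≈ 496 growth increments.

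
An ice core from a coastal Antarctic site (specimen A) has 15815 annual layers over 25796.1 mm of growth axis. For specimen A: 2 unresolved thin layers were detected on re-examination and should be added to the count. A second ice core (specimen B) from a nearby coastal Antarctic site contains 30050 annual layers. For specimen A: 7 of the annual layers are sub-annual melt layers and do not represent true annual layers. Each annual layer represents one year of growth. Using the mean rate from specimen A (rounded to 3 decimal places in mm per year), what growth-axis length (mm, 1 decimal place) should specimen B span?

Specimen A: true annual layer count = 15815 − 7 + 2 = 15810.
A: Mean rate = 25796.1 mm / 15810 years ≈ 1.632 mm/year.
Length of B = 1.632 × 30050 = 49041.6 mm.

49041.6 mm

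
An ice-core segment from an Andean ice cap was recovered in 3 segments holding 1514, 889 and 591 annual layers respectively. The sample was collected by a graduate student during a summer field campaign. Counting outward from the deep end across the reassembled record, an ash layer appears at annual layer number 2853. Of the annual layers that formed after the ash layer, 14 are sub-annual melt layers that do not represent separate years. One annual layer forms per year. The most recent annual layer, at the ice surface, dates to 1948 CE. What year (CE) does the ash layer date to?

Total annual layers = 1514 + 889 + 591 = 2994.
2994 − 2853 = 141 annual layers lie beyond the ash layer toward the ice surface.
Removing the 14 false annual layers leaves 141 − 14 = 127 true annual layers beyond the ash layer.
Counting back 127 years from 1948 CE places the ash layer in 1948 − 127 = 1821 CE.

1821 CE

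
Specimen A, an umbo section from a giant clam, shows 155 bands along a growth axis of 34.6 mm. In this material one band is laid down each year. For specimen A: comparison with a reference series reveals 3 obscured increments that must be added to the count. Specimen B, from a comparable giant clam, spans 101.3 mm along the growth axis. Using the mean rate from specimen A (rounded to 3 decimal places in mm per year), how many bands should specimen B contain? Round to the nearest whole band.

Specimen A: true band count = 155 + 3 = 158.
A: Mean rate = 34.6 mm / 158 years ≈ 0.219 mm/year.
For B, 101.3 / 0.219 = 462.56 years ≈ 463 bands.

463 bands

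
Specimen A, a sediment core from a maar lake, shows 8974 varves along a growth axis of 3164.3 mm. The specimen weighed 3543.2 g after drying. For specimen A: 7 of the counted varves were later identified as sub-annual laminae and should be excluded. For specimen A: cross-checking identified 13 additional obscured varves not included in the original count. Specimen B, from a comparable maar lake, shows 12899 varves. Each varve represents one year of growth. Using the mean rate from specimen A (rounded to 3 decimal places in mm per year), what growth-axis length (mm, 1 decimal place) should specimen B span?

4540.4 mm

Specimen A: after corrections the count is 8974 − 7 + 13 = 8980 varves.
A: Extension rate ≈ 3164.3 / 8980 = 0.352 mm/year.
For B, 0.352 mm/year × 12899 years = 4540.4 mm.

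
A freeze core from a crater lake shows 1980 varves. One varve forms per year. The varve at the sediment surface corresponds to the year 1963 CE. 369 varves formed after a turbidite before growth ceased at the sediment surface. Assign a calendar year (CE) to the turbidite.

369 varves post-date the turbidite.
The varve at the sediment surface is 1963 CE, so the turbidite dates to 1963 − 369 = 1594 CE.

1594 CE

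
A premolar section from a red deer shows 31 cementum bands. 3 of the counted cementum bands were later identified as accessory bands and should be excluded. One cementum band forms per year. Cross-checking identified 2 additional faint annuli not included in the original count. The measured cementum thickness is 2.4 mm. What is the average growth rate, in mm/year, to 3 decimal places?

0.080 mm/year

Correcting the raw count gives 31 − 3 + 2 = 30 true cementum bands.
2.4 mm over 30 years gives 2.4 / 30 ≈ 0.080 mm/year.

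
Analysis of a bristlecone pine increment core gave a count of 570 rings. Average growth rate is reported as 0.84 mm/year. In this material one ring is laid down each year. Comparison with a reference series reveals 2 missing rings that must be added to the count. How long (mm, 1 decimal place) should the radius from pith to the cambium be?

480.5 mm

After corrections the count is 570 + 2 = 572 rings.
572 years at 0.84 mm/year gives 0.84 × 572 = 480.5 mm.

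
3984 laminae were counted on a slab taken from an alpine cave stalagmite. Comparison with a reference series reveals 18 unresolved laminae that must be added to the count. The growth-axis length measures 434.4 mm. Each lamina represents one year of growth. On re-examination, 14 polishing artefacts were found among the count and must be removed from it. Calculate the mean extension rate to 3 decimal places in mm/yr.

0.109 mm/yr

Correcting the raw count gives 3984 − 14 + 18 = 3988 true laminae.
Mean rate = 434.4 mm / 3988 years ≈ 0.109 mm/yr.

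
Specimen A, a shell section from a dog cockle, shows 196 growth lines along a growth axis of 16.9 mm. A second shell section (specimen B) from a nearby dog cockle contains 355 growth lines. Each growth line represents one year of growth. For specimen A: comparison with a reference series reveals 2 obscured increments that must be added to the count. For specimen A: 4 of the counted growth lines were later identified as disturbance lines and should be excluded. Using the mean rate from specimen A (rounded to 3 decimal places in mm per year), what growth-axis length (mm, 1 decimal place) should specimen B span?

30.9 mm

Specimen A: after corrections the count is 196 − 4 + 2 = 194 growth lines.
A: 16.9 mm over 194 years gives 16.9 / 194 ≈ 0.087 mm per year.
For B, 0.087 mm/year × 355 years = 30.9 mm.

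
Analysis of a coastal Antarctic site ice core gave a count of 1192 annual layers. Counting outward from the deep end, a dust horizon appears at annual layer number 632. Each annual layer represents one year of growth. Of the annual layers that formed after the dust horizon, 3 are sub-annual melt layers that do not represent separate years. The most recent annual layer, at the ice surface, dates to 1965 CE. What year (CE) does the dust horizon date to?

Between annual layer 632 and the ice surface there are 1192 − 632 = 560 annual layers.
560 − 3 false = 557 true annual layers after the dust horizon.
The annual layer at the ice surface is 1965 CE, so the dust horizon dates to 1965 − 557 = 1408 CE.

1408 CE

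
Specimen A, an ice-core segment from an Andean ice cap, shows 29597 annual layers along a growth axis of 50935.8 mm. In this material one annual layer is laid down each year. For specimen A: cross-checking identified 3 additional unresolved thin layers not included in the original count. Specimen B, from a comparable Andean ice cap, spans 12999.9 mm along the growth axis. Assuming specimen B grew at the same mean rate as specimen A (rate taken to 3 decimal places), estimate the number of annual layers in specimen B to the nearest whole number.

7554 annual layers

Specimen A: correcting the raw count gives 29597 + 3 = 29600 true annual layers.
A: 50935.8 mm over 29600 years gives 50935.8 / 29600 ≈ 1.721 mm/year.
Specimen B: 12999.9 mm / 1.721 mm per year = 7553.69 years ≈ 7554 annual layers.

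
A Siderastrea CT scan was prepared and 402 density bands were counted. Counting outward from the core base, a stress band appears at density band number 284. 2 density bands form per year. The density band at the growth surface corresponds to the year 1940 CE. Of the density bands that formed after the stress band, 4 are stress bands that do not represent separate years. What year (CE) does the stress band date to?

402 − 284 = 118 density bands lie beyond the stress band toward the growth surface.
Excluding 4 false density bands: 118 − 4 = 114.
With 2 density bands per year, 114 / 2 = 57 years.
Counting back 57 years from 1940 CE places the stress band in 1940 − 57 = 1883 CE.

1883 CE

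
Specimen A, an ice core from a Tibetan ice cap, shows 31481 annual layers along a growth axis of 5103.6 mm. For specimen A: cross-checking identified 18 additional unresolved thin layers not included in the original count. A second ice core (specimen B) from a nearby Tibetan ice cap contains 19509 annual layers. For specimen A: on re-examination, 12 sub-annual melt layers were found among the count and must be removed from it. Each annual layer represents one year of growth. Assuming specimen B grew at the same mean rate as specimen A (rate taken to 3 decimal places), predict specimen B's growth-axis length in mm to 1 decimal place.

3160.5 mm

Specimen A: true annual layer count = 31481 − 12 + 18 = 31487.
A: Extension rate ≈ 5103.6 / 31487 = 0.162 mm/year.
Length of B = 0.162 × 19509 = 3160.5 mm.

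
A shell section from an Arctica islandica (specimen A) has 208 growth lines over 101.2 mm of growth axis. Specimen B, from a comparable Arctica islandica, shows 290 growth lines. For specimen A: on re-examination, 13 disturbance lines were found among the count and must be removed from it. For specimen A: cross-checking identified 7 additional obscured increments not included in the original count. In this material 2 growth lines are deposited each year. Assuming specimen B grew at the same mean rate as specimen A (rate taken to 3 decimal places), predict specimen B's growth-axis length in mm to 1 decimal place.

145.3 mm

Specimen A: after corrections the count is 208 − 13 + 7 = 202 growth lines.
Specimen A: dividing by 2 growth lines per year: 202 / 2 = 101 years.
A: Extension rate ≈ 101.2 / 101 = 1.002 mm/yr.
Specimen B: 290 growth lines at 2 per year is 290 / 2 = 145 years. Length of B = 1.002 × 145 = 145.3 mm.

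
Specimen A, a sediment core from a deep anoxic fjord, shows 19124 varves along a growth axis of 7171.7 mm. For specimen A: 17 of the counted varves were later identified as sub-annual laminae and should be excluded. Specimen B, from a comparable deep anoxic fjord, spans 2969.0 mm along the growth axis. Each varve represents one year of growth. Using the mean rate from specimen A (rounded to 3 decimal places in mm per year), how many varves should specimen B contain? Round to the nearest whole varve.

Specimen A: true varve count = 19124 − 17 = 19107.
A: Extension rate ≈ 7171.7 / 19107 = 0.375 mm/year.
B spans 2969.0 / 0.375 = 7917.33 years ≈ 7917 varves.

7917 varves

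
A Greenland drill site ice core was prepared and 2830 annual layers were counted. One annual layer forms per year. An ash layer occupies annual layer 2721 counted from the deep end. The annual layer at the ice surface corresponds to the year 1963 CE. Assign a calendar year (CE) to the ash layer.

1854 CE

2830 − 2721 = 109 annual layers lie beyond the ash layer toward the ice surface.
Counting back 109 years from 1963 CE places the ash layer in 1963 − 109 = 1854 CE.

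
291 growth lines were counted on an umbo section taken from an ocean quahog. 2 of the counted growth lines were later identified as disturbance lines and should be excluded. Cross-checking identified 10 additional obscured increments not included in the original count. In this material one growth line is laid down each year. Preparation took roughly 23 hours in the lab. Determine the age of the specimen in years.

299 years

Adjusted count: 291 − 2 + 10 = 299 growth lines.
One growth line per year makes the duration 299 years.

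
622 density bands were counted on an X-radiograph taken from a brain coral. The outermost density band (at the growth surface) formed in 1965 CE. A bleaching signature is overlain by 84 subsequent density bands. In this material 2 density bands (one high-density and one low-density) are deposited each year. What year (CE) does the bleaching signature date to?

There are 84 density bands younger than the bleaching signature.
With 2 density bands per year, 84 / 2 = 42 years.
The density band at the growth surface is 1965 CE, so the bleaching signature dates to 1965 − 42 = 1923 CE.

1923 CE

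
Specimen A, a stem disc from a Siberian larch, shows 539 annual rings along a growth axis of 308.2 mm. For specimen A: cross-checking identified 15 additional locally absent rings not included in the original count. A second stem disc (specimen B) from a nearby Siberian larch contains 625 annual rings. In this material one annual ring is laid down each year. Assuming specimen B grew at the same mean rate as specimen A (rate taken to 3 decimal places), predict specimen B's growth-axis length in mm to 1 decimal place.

Specimen A: correcting the raw count gives 539 + 15 = 554 true annual rings.
A: Extension rate ≈ 308.2 / 554 = 0.556 mm per year.
Length of B = 0.556 × 625 = 347.5 mm.

347.5 mm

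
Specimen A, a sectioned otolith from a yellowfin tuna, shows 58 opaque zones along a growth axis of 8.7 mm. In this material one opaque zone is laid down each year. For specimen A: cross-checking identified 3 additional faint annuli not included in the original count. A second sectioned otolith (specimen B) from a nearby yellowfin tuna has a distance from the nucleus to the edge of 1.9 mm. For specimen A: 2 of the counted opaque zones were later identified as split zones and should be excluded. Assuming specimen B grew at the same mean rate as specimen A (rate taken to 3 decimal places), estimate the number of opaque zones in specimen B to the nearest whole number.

13 opaque zones

Specimen A: true opaque zone count = 58 − 2 + 3 = 59.
A: 8.7 mm over 59 years gives 8.7 / 59 ≈ 0.147 mm per year.
Specimen B: 1.9 mm / 0.147 mm per year = 12.93 years ≈ 13 opaque zones.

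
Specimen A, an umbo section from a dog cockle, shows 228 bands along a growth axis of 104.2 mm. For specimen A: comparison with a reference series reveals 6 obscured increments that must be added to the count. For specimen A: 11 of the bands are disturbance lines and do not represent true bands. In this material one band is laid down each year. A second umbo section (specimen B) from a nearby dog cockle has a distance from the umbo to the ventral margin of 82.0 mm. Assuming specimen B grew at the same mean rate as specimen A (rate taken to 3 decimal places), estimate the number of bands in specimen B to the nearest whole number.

176 bands

Specimen A: true band count = 228 − 11 + 6 = 223.
A: Extension rate ≈ 104.2 / 223 = 0.467 mm/year.
B spans 82.0 / 0.467 = 175.59 years ≈ 176 bands.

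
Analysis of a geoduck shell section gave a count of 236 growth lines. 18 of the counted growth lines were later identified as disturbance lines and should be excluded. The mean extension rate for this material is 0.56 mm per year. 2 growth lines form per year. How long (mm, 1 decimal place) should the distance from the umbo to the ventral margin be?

Correcting the raw count gives 236 − 18 = 218 true growth lines.
218 growth lines at 2 per year is 218 / 2 = 109 years.
109 years at 0.56 mm/year gives 0.56 × 109 = 61.0 mm.

61.0 mm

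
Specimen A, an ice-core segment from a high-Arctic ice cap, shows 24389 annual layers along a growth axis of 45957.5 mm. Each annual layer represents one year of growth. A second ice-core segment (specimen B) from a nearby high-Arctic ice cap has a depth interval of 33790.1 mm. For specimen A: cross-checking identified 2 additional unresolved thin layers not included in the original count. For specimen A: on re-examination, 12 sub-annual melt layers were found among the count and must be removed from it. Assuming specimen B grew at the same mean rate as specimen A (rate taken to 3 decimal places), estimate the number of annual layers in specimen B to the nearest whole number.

Specimen A: adjusted count: 24389 − 12 + 2 = 24379 annual layers.
A: Mean rate = 45957.5 mm / 24379 years ≈ 1.885 mm/year.
Specimen B: 33790.1 mm / 1.885 mm per year = 17925.78 years ≈ 17926 annual layers.

17926 annual layers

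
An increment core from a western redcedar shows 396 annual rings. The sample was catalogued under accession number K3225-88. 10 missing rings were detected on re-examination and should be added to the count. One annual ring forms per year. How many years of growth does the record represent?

After corrections the count is 396 + 10 = 406 annual rings.
With a one-to-one annual ring periodicity this is 406 years.

406 years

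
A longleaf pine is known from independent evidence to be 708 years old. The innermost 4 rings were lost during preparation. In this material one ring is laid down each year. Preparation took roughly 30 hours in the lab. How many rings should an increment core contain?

At one ring per year, 708 years correspond to 708 rings.
Less the 4 uncaptured rings: 708 − 4 = 704.

704 rings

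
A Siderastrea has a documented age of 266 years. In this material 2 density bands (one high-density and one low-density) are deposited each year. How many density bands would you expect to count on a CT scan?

532 density bands

266 years at 2 density bands per year gives 266 × 2 = 532 density bands.
So 532 density bands should be present.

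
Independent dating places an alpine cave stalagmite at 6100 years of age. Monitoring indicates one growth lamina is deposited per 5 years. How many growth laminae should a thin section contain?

One growth lamina every 5 years means 6100 / 5 = 1220 growth laminae.
So 1220 growth laminae should be present.

1220 growth laminae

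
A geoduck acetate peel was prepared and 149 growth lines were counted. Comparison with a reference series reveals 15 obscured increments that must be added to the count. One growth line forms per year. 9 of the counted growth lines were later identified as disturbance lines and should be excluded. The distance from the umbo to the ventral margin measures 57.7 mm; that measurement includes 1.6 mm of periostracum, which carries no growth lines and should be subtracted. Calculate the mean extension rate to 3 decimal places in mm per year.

Correcting the raw count gives 149 − 9 + 15 = 155 true growth lines.
Net length = 57.7 − 1.6 = 56.1 mm.
Mean rate = 56.1 mm / 155 years ≈ 0.362 mm per year.

0.362 mm per year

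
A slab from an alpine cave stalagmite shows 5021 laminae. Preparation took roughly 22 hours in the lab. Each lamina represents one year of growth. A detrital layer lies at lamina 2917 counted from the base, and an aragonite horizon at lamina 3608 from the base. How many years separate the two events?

Separation: 3608 − 2917 = 691 laminae.
At one lamina per year, 691 years elapsed between them.

691 years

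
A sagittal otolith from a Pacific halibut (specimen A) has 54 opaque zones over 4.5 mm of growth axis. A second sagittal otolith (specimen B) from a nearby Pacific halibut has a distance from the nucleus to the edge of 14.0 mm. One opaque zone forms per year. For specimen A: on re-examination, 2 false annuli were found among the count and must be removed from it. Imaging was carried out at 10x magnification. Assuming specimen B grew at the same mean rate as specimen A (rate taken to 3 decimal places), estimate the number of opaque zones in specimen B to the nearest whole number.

Specimen A: correcting the raw count gives 54 − 2 = 52 true opaque zones.
A: 4.5 mm over 52 years gives 4.5 / 52 ≈ 0.087 mm/year.
Specimen B: 14.0 mm / 0.087 mm per year = 160.92 years ≈ 161 opaque zones.

161 opaque zones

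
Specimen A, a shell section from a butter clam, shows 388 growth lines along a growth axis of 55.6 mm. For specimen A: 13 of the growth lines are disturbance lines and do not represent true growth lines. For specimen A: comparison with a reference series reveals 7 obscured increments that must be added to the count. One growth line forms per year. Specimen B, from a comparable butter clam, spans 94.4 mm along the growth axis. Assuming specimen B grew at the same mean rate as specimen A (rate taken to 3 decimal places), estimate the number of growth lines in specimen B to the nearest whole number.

Specimen A: after corrections the count is 388 − 13 + 7 = 382 growth lines.
A: 55.6 mm over 382 years gives 55.6 / 382 ≈ 0.146 mm/yr.
B spans 94.4 / 0.146 = 646.58 years ≈ 647 growth lines.

647 growth lines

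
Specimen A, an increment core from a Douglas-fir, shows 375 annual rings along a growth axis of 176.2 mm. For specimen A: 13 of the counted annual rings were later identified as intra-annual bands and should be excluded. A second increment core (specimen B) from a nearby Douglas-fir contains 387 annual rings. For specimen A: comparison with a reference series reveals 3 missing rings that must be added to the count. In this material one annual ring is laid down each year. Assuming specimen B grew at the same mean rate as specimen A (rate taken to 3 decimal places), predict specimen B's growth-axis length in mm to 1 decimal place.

186.9 mm

Specimen A: true annual ring count = 375 − 13 + 3 = 365.
A: 176.2 mm over 365 years gives 176.2 / 365 ≈ 0.483 mm per year.
For B, 0.483 mm/year × 387 years = 186.9 mm.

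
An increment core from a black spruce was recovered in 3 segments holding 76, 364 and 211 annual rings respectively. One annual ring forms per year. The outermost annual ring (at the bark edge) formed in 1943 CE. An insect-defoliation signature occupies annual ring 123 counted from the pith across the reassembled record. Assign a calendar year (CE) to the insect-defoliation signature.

1415 CE

Total annual rings = 76 + 364 + 211 = 651.
651 − 123 = 528 annual rings lie beyond the insect-defoliation signature toward the bark edge.
Counting back 528 years from 1943 CE places the insect-defoliation signature in 1943 − 528 = 1415 CE.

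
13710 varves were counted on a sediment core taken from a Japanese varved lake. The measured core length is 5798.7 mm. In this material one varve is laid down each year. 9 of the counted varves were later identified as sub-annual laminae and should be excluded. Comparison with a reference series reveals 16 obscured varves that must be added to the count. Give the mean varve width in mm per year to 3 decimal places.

0.423 mm per year

After corrections the count is 13710 − 9 + 16 = 13717 varves.
5798.7 mm over 13717 years gives 5798.7 / 13717 ≈ 0.423 mm per year.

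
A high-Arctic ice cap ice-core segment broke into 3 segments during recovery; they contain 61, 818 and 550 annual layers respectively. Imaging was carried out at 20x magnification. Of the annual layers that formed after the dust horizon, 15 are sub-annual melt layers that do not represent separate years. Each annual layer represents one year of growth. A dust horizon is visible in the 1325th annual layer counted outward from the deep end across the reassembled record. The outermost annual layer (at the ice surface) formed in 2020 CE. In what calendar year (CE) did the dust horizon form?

1931 CE

Total annual layers = 61 + 818 + 550 = 1429.
Between annual layer 1325 and the ice surface there are 1429 − 1325 = 104 annual layers.
Removing the 15 false annual layers leaves 104 − 15 = 89 true annual layers beyond the dust horizon.
The annual layer at the ice surface is 2020 CE, so the dust horizon dates to 2020 − 89 = 1931 CE.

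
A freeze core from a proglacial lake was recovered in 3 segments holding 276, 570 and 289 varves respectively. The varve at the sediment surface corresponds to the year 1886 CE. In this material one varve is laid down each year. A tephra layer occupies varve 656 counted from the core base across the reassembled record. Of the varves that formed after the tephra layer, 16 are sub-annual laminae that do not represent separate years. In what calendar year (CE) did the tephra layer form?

1423 CE

Total varves = 276 + 570 + 289 = 1135.
The tephra layer sits at varve 656 from the core base, so 1135 − 656 = 479 varves formed after it.
Excluding 16 false varves: 479 − 16 = 463.
1886 − 463 = 1423 CE.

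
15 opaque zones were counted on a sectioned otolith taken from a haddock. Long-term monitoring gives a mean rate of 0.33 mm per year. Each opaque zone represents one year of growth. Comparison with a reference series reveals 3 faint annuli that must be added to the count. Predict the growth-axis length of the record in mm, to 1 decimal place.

5.9 mm

Adjusted count: 15 + 3 = 18 opaque zones.
Predicted length = 0.33 mm/year × 18 years = 5.9 mm.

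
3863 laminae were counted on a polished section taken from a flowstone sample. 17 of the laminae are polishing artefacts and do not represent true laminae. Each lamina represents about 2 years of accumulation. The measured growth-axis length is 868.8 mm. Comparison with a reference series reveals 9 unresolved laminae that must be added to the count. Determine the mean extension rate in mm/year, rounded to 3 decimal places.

0.113 mm/year

True lamina count = 3863 − 17 + 9 = 3855.
Multiplying by 2 years per lamina: 3855 × 2 = 7710 years.
868.8 mm over 7710 years gives 868.8 / 7710 ≈ 0.113 mm/year.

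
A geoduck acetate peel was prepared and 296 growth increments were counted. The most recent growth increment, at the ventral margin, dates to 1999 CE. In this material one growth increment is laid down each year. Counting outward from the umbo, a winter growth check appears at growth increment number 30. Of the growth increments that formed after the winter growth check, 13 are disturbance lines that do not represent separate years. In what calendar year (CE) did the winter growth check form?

Between growth increment 30 and the ventral margin there are 296 − 30 = 266 growth increments.
Excluding 13 false growth increments: 266 − 13 = 253.
Counting back 253 years from 1999 CE places the winter growth check in 1999 − 253 = 1746 CE.

1746 CE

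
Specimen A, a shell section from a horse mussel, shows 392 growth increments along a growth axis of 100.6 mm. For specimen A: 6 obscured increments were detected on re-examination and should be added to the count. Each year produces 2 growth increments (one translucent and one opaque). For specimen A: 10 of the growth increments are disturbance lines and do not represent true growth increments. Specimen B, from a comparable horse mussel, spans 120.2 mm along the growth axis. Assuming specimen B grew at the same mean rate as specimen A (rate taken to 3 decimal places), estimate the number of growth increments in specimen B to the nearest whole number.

463 growth increments

Specimen A: correcting the raw count gives 392 − 10 + 6 = 388 true growth increments.
Specimen A: with 2 growth increments per year, 388 / 2 = 194 years.
A: Mean rate = 100.6 mm / 194 years ≈ 0.519 mm/yr.
Specimen B: 120.2 mm / 0.519 mm per year = 231.60 years; at 2 growth increments per year that is 231.60 × 2 ≈ 463 growth increments.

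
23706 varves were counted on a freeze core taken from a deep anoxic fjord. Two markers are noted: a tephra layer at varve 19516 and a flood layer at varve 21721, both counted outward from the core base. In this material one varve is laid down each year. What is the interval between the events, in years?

2205 years

21721 − 19516 = 2205 varves lie between the two events.
At one varve per year, 2205 years elapsed between them.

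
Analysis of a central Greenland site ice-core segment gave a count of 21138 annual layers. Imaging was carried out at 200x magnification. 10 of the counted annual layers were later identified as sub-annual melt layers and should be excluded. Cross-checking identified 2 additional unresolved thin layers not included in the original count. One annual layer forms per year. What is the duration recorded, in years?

21130 years

True annual layer count = 21138 − 10 + 2 = 21130.
One annual layer per year makes the duration 21130 years.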